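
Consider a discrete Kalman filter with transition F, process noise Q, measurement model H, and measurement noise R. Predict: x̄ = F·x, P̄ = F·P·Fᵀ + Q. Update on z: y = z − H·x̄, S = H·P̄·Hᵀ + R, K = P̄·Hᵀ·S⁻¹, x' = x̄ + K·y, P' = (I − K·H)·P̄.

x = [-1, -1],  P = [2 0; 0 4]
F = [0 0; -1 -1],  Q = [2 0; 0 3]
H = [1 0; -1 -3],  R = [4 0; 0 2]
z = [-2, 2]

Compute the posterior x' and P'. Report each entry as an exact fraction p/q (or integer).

x' = [-18/23, -8/23]
P' = [332/253 -108/253; -108/253 90/253]

x̄ = F·x = [0, 2]
P̄ = F·P·Fᵀ + Q = [2 0; 0 9]
y = z − H·x̄ = [-2, 8]
S = H·P̄·Hᵀ + R = [6 -2; -2 85]
K = P̄·Hᵀ·S⁻¹ = [83/253 -4/253; -27/253 -81/253]
x' = x̄ + K·y = [-18/23, -8/23]
P' = (I − K·H)·P̄ = [332/253 -108/253; -108/253 90/253]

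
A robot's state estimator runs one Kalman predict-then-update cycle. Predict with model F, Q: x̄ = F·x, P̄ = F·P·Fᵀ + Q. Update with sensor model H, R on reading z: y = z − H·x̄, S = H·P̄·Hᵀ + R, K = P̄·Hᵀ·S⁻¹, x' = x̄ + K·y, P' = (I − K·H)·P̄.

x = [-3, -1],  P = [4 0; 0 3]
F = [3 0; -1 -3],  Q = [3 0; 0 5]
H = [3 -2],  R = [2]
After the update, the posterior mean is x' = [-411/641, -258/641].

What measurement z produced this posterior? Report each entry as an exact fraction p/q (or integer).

z = [-1]

x̄ = F·x = [-9, 6]
P̄ = F·P·Fᵀ + Q = [39 -12; -12 36]
S = H·P̄·Hᵀ + R = [641]
K = P̄·Hᵀ·S⁻¹ = [141/641; -108/641]
x' − x̄ = [5358/641, -4104/641] = K·y
y = (KᵀK)⁻¹·Kᵀ·(x' − x̄) = [38]
z = y + H·x̄ = [38] + [-39] = [-1]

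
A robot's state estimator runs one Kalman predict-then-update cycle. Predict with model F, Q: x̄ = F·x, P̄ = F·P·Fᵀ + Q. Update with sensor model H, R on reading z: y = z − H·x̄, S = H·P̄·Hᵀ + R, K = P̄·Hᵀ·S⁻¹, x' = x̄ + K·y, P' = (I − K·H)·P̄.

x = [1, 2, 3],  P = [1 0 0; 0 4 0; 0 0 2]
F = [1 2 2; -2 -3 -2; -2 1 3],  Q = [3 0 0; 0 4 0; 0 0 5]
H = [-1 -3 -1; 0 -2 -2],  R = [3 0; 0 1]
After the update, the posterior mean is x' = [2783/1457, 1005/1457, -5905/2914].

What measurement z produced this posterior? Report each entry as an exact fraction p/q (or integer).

x̄ = F·x = [11, -14, 9]
P̄ = F·P·Fᵀ + Q = [28 -34 18; -34 52 -20; 18 -20 31]
S = H·P̄·Hᵀ + R = [242 182; 182 173]
K = P̄·Hᵀ·S⁻¹ = [644/1457 -408/1457; -2999/4371 1538/4371; 1969/2914 -1221/1457]
x' − x̄ = [-13244/1457, 21403/1457, -32131/2914] = K·y
y = (KᵀK)⁻¹·Kᵀ·(x' − x̄) = [-25, -7]
z = y + H·x̄ = [-25, -7] + [22, 10] = [-3, 3]

z = [-3, 3]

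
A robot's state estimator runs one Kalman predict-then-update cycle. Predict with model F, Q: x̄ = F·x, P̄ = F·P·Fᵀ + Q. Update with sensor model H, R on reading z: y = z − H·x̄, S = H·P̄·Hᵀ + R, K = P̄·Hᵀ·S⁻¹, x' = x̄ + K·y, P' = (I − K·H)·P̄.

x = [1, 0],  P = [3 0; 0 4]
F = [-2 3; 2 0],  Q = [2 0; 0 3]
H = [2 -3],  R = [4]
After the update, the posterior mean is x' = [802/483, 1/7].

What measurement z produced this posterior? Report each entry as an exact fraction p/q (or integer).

z = [3]

x̄ = F·x = [-2, 2]
P̄ = F·P·Fᵀ + Q = [50 -12; -12 15]
S = H·P̄·Hᵀ + R = [483]
K = P̄·Hᵀ·S⁻¹ = [136/483; -1/7]
x' − x̄ = [1768/483, -13/7] = K·y
y = (KᵀK)⁻¹·Kᵀ·(x' − x̄) = [13]
z = y + H·x̄ = [13] + [-10] = [3]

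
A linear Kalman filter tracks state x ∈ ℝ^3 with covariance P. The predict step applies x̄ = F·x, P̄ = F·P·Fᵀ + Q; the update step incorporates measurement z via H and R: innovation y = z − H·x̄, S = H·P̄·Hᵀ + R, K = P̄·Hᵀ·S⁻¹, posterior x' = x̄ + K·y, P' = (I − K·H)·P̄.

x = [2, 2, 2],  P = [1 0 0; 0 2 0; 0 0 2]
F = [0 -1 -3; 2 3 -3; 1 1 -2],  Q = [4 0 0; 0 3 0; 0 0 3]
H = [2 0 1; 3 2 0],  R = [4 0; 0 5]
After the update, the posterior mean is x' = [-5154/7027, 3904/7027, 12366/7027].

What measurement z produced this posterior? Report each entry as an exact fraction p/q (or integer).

x̄ = F·x = [-8, 4, 0]
P̄ = F·P·Fᵀ + Q = [24 12 10; 12 43 20; 10 20 14]
S = H·P̄·Hᵀ + R = [154 262; 262 537]
K = P̄·Hᵀ·S⁻¹ = [2997/7027 -206/7027; -4168/7027 3630/7027; -41/7027 936/7027]
x' − x̄ = [51062/7027, -24204/7027, 12366/7027] = K·y
y = (KᵀK)⁻¹·Kᵀ·(x' − x̄) = [18, 14]
z = y + H·x̄ = [18, 14] + [-16, -16] = [2, -2]

z = [2, -2]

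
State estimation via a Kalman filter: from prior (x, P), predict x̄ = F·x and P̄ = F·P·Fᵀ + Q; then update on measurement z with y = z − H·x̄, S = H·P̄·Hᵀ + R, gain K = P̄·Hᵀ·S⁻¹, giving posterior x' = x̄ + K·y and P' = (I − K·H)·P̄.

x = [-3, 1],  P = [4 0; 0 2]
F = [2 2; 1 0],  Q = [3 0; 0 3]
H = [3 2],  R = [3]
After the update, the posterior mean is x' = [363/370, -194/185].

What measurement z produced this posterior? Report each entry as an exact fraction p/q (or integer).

z = [1]

x̄ = F·x = [-4, -3]
P̄ = F·P·Fᵀ + Q = [27 8; 8 7]
S = H·P̄·Hᵀ + R = [370]
K = P̄·Hᵀ·S⁻¹ = [97/370; 19/185]
x' − x̄ = [1843/370, 361/185] = K·y
y = (KᵀK)⁻¹·Kᵀ·(x' − x̄) = [19]
z = y + H·x̄ = [19] + [-18] = [1]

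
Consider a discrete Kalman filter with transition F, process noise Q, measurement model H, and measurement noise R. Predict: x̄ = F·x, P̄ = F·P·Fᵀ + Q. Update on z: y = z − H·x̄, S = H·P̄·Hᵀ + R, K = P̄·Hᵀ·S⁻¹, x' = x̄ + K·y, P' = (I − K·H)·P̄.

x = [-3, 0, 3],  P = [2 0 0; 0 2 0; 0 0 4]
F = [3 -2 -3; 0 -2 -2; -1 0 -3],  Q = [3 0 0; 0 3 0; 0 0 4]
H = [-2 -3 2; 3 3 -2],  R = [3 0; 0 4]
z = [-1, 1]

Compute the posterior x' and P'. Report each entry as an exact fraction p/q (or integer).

x̄ = F·x = [-18, -6, -6]
P̄ = F·P·Fᵀ + Q = [65 32 30; 32 27 24; 30 24 42]
y = z − H·x̄ = [-43, 61]
S = H·P̄·Hᵀ + R = [530 -693; -693 928]
K = P̄·Hᵀ·S⁻¹ = [6035/11591 7392/11591; -619/11591 1149/11591; 9510/11591 8076/11591]
x' = x̄ + K·y = [-17231/11591, 27160/11591, 14160/11591]
P' = (I − K·H)·P̄ = [47673/11591 2739/11591 60834/11591; 2739/11591 104693/11591 158850/11591; 60834/11591 158850/11591 313374/11591]

x' = [-17231/11591, 27160/11591, 14160/11591]
P' = [47673/11591 2739/11591 60834/11591; 2739/11591 104693/11591 158850/11591; 60834/11591 158850/11591 313374/11591]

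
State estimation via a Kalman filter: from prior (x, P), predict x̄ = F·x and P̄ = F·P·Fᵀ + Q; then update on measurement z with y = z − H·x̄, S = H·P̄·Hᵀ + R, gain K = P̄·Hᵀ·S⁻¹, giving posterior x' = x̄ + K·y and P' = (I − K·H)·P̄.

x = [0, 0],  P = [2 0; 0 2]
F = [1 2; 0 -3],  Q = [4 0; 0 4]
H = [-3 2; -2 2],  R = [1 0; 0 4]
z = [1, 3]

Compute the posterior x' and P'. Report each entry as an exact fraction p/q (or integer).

x' = [223/583, 705/583]
P' = [834/583 1136/583; 1136/583 1662/583]

x̄ = F·x = [0, 0]
P̄ = F·P·Fᵀ + Q = [14 -12; -12 22]
y = z − H·x̄ = [1, 3]
S = H·P̄·Hᵀ + R = [359 292; 292 244]
K = P̄·Hᵀ·S⁻¹ = [-230/583 151/583; -84/583 263/583]
x' = x̄ + K·y = [223/583, 705/583]
P' = (I − K·H)·P̄ = [834/583 1136/583; 1136/583 1662/583]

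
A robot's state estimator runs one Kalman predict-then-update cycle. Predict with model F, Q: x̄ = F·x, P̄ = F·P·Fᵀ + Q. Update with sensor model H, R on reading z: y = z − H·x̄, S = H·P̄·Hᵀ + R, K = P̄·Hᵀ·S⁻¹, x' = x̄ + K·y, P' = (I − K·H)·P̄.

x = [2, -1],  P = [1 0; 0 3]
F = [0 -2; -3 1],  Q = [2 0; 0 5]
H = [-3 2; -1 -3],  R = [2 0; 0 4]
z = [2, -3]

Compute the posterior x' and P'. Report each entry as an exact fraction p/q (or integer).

x̄ = F·x = [2, -7]
P̄ = F·P·Fᵀ + Q = [14 -6; -6 17]
y = z − H·x̄ = [22, -22]
S = H·P̄·Hᵀ + R = [268 -102; -102 135]
K = P̄·Hᵀ·S⁻¹ = [-1147/4296 -1109/6444; 135/1432 -563/2148]
x' = x̄ + K·y = [-565/6444, 1805/2148]
P' = (I − K·H)·P̄ = [1745/6444 299/2148; 299/2148 217/716]

x' = [-565/6444, 1805/2148]
P' = [1745/6444 299/2148; 299/2148 217/716]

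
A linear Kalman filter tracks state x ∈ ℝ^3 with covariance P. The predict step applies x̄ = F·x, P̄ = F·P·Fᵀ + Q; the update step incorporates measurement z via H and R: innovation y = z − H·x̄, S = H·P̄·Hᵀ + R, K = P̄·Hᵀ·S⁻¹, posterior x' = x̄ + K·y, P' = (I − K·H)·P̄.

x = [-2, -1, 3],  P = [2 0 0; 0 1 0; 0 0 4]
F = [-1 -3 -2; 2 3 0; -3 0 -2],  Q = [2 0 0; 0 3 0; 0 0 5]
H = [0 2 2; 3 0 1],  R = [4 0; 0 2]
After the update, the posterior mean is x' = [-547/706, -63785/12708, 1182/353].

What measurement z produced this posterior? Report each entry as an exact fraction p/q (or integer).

x̄ = F·x = [-1, -7, 0]
P̄ = F·P·Fᵀ + Q = [29 -13 22; -13 20 -12; 22 -12 39]
S = H·P̄·Hᵀ + R = [144 108; 108 434]
K = P̄·Hᵀ·S⁻¹ = [-55/706 191/706; 3113/12708 -63/353; 84/353 129/706]
x' − x̄ = [159/706, 25171/12708, 1182/353] = K·y
y = (KᵀK)⁻¹·Kᵀ·(x' − x̄) = [11, 4]
z = y + H·x̄ = [11, 4] + [-14, -3] = [-3, 1]

z = [-3, 1]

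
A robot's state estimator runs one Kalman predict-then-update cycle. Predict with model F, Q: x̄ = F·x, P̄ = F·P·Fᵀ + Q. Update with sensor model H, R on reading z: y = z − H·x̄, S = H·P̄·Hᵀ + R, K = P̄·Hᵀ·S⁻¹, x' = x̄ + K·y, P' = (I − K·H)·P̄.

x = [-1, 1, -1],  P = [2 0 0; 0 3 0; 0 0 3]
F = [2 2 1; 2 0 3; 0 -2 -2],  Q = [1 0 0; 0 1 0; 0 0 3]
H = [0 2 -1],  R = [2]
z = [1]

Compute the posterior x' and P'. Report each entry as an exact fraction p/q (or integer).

x' = [327/245, -47/49, -99/35]
P' = [3176/245 -103/49 -162/35; -103/49 144/49 36/7; -162/35 36/7 54/5]

x̄ = F·x = [-1, -5, 0]
P̄ = F·P·Fᵀ + Q = [24 17 -18; 17 36 -18; -18 -18 27]
y = z − H·x̄ = [11]
S = H·P̄·Hᵀ + R = [245]
K = P̄·Hᵀ·S⁻¹ = [52/245; 18/49; -9/35]
x' = x̄ + K·y = [327/245, -47/49, -99/35]
P' = (I − K·H)·P̄ = [3176/245 -103/49 -162/35; -103/49 144/49 36/7; -162/35 36/7 54/5]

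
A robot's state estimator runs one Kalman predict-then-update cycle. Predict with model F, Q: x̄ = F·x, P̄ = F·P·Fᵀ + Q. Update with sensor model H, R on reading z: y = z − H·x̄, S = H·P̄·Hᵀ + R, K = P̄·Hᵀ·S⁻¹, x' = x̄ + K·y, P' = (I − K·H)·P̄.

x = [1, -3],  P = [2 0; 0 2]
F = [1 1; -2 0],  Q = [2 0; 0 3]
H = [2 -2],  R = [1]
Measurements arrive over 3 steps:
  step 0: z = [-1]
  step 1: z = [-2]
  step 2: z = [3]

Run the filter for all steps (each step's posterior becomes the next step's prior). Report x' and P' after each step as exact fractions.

step 0: x̄ = F·x = [-2, -2]
step 0: P̄ = F·P·Fᵀ + Q = [6 -4; -4 11]
step 0: y = z − H·x̄ = [-1]
step 0: S = H·P̄·Hᵀ + R = [101]
step 0: K = P̄·Hᵀ·S⁻¹ = [20/101; -30/101]
step 0: x' = x̄ + K·y = [-222/101, -172/101]
step 0: P' = (I − K·H)·P̄ = [206/101 196/101; 196/101 211/101]
step 1: x̄ = F·x = [-394/101, 444/101]
step 1: P̄ = F·P·Fᵀ + Q = [1011/101 -804/101; -804/101 1127/101]
step 1: y = z − H·x̄ = [1474/101]
step 1: S = H·P̄·Hᵀ + R = [15085/101]
step 1: K = P̄·Hᵀ·S⁻¹ = [726/3017; -3862/15085]
step 1: x' = x̄ + K·y = [-1174/3017, 9952/15085]
step 1: P' = (I − K·H)·P̄ = [4107/3017 3744/3017; 3744/3017 20651/15085]
step 2: x̄ = F·x = [4082/15085, 2348/3017]
step 2: P̄ = F·P·Fᵀ + Q = [108796/15085 -15702/3017; -15702/3017 25479/3017]
step 2: y = z − H·x̄ = [8653/2155]
step 2: S = H·P̄·Hᵀ + R = [226847/2155]
step 2: K = P̄·Hᵀ·S⁻¹ = [53516/226847; -1590/6131]
step 2: x' = x̄ + K·y = [1933878/1587929, -11290/42917]
step 2: P' = (I − K·H)·P̄ = [2149564/1587929 53034/42917; 53034/42917 58599/42917]

step 0: x' = [-222/101, -172/101], P' = [206/101 196/101; 196/101 211/101]
step 1: x' = [-1174/3017, 9952/15085], P' = [4107/3017 3744/3017; 3744/3017 20651/15085]
step 2: x' = [1933878/1587929, -11290/42917], P' = [2149564/1587929 53034/42917; 53034/42917 58599/42917]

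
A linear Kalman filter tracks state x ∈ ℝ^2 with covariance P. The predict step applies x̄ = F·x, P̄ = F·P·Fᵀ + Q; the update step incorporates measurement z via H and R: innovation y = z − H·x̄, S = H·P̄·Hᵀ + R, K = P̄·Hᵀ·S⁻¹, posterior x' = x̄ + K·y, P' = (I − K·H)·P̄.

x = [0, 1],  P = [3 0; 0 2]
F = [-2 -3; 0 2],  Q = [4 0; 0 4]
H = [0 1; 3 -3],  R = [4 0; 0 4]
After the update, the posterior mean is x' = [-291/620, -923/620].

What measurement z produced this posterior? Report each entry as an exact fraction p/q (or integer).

x̄ = F·x = [-3, 2]
P̄ = F·P·Fᵀ + Q = [34 -12; -12 12]
S = H·P̄·Hᵀ + R = [16 -72; -72 634]
K = P̄·Hᵀ·S⁻¹ = [291/620 42/155; 303/620 -9/155]
x' − x̄ = [1569/620, -2163/620] = K·y
y = (KᵀK)⁻¹·Kᵀ·(x' − x̄) = [-5, 18]
z = y + H·x̄ = [-5, 18] + [2, -15] = [-3, 3]

z = [-3, 3]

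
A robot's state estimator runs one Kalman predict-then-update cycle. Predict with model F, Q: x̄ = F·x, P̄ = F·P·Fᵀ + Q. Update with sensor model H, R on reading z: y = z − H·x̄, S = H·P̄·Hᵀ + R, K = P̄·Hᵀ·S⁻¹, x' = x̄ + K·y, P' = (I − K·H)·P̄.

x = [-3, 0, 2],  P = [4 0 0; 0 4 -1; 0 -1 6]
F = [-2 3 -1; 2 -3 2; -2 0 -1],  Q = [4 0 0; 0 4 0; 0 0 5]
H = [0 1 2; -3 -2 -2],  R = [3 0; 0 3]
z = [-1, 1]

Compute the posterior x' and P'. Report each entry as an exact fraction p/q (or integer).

x' = [-2414/4931, 7125/4931, -5563/4931]
P' = [94717/19724 -225591/19724 48795/9862; -225591/19724 615657/19724 -145215/9862; 48795/9862 -145215/9862 37677/4931]

x̄ = F·x = [4, -2, 4]
P̄ = F·P·Fᵀ + Q = [68 -73 25; -73 92 -31; 25 -31 27]
y = z − H·x̄ = [-7, 17]
S = H·P̄·Hᵀ + R = [79 -37; -37 267]
K = P̄·Hᵀ·S⁻¹ = [-10137/19724 -9383/19724; 11599/19724 8773/19724; 1831/9862 -2221/9862]
x' = x̄ + K·y = [-2414/4931, 7125/4931, -5563/4931]
P' = (I − K·H)·P̄ = [94717/19724 -225591/19724 48795/9862; -225591/19724 615657/19724 -145215/9862; 48795/9862 -145215/9862 37677/4931]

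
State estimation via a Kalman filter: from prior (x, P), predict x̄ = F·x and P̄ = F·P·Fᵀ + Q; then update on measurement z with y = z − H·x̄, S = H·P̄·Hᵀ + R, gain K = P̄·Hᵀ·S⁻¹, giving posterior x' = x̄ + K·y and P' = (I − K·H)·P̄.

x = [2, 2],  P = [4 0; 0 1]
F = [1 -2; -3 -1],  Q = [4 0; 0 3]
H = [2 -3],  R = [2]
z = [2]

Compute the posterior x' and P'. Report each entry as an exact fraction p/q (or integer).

x̄ = F·x = [-2, -8]
P̄ = F·P·Fᵀ + Q = [12 -10; -10 40]
y = z − H·x̄ = [-18]
S = H·P̄·Hᵀ + R = [530]
K = P̄·Hᵀ·S⁻¹ = [27/265; -14/53]
x' = x̄ + K·y = [-1016/265, -172/53]
P' = (I − K·H)·P̄ = [1722/265 226/53; 226/53 160/53]

x' = [-1016/265, -172/53]
P' = [1722/265 226/53; 226/53 160/53]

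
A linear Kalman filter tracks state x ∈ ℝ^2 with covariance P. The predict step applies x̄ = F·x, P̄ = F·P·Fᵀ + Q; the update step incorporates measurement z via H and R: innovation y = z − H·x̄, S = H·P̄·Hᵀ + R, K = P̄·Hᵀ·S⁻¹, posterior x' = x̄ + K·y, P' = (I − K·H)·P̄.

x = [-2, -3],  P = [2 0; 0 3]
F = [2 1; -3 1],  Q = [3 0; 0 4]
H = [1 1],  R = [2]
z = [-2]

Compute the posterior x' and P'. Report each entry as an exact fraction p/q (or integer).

x̄ = F·x = [-7, 3]
P̄ = F·P·Fᵀ + Q = [14 -9; -9 25]
y = z − H·x̄ = [2]
S = H·P̄·Hᵀ + R = [23]
K = P̄·Hᵀ·S⁻¹ = [5/23; 16/23]
x' = x̄ + K·y = [-151/23, 101/23]
P' = (I − K·H)·P̄ = [297/23 -287/23; -287/23 319/23]

x' = [-151/23, 101/23]
P' = [297/23 -287/23; -287/23 319/23]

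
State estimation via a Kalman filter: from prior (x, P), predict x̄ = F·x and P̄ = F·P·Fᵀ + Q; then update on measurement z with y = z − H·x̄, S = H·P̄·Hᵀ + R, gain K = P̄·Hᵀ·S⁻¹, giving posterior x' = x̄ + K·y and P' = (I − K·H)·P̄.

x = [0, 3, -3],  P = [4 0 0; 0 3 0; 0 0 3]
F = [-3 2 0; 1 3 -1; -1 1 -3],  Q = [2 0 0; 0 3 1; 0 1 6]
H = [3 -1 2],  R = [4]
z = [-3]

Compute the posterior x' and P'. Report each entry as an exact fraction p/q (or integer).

x' = [-438/257, 2963/257, 1775/257]
P' = [2050/257 882/257 -2514/257; 882/257 28406/771 10256/771; -2514/257 10256/771 16679/771]

x̄ = F·x = [6, 12, 12]
P̄ = F·P·Fᵀ + Q = [50 6 18; 6 37 15; 18 15 40]
y = z − H·x̄ = [-33]
S = H·P̄·Hᵀ + R = [771]
K = P̄·Hᵀ·S⁻¹ = [60/257; 11/771; 119/771]
x' = x̄ + K·y = [-438/257, 2963/257, 1775/257]
P' = (I − K·H)·P̄ = [2050/257 882/257 -2514/257; 882/257 28406/771 10256/771; -2514/257 10256/771 16679/771]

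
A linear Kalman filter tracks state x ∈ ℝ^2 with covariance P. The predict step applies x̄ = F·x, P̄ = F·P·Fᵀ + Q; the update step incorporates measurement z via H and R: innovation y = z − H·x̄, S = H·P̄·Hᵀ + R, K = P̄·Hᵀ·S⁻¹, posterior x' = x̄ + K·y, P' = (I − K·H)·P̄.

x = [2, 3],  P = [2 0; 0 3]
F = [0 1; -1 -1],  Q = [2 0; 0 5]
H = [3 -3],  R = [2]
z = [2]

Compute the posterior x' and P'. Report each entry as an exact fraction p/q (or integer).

x' = [45/191, -97/191]
P' = [379/191 363/191; 363/191 389/191]

x̄ = F·x = [3, -5]
P̄ = F·P·Fᵀ + Q = [5 -3; -3 10]
y = z − H·x̄ = [-22]
S = H·P̄·Hᵀ + R = [191]
K = P̄·Hᵀ·S⁻¹ = [24/191; -39/191]
x' = x̄ + K·y = [45/191, -97/191]
P' = (I − K·H)·P̄ = [379/191 363/191; 363/191 389/191]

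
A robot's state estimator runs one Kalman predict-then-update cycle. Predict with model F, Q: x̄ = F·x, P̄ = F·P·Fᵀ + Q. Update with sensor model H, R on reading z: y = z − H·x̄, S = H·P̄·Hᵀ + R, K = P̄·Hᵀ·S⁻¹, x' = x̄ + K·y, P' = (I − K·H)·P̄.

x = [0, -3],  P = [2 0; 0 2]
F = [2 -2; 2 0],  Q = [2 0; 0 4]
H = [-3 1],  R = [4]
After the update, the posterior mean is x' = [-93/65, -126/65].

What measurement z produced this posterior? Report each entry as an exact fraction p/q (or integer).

z = [3]

x̄ = F·x = [6, 0]
P̄ = F·P·Fᵀ + Q = [18 8; 8 12]
S = H·P̄·Hᵀ + R = [130]
K = P̄·Hᵀ·S⁻¹ = [-23/65; -6/65]
x' − x̄ = [-483/65, -126/65] = K·y
y = (KᵀK)⁻¹·Kᵀ·(x' − x̄) = [21]
z = y + H·x̄ = [21] + [-18] = [3]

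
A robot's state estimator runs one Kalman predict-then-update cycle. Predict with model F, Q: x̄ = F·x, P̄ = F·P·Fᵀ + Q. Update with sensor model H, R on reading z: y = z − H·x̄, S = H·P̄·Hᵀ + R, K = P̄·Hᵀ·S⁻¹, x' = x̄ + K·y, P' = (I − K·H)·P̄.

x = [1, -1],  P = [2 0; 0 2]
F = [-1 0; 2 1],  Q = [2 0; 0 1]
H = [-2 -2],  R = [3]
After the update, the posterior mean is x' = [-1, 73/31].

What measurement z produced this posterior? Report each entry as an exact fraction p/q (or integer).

z = [-3]

x̄ = F·x = [-1, 1]
P̄ = F·P·Fᵀ + Q = [4 -4; -4 11]
S = H·P̄·Hᵀ + R = [31]
K = P̄·Hᵀ·S⁻¹ = [0; -14/31]
x' − x̄ = [0, 42/31] = K·y
y = (KᵀK)⁻¹·Kᵀ·(x' − x̄) = [-3]
z = y + H·x̄ = [-3] + [0] = [-3]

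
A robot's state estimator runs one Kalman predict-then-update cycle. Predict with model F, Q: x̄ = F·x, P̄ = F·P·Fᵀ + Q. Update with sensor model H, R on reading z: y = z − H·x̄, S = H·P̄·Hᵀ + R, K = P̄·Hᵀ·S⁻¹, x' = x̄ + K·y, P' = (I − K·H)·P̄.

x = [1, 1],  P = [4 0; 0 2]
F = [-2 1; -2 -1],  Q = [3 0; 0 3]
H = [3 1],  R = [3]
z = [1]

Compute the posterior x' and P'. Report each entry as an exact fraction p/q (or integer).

x' = [22/27, -50/33]
P' = [28/27 -7/3; -7/3 84/11]

x̄ = F·x = [-1, -3]
P̄ = F·P·Fᵀ + Q = [21 14; 14 21]
y = z − H·x̄ = [7]
S = H·P̄·Hᵀ + R = [297]
K = P̄·Hᵀ·S⁻¹ = [7/27; 7/33]
x' = x̄ + K·y = [22/27, -50/33]
P' = (I − K·H)·P̄ = [28/27 -7/3; -7/3 84/11]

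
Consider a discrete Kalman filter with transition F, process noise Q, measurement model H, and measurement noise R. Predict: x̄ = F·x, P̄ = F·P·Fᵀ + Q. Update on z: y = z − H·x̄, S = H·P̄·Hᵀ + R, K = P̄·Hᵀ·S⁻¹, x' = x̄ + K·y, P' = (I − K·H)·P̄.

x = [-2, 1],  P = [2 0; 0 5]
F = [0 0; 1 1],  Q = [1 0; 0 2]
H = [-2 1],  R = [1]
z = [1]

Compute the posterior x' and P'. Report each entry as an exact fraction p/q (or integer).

x' = [-2/7, 2/7]
P' = [5/7 9/7; 9/7 45/14]

x̄ = F·x = [0, -1]
P̄ = F·P·Fᵀ + Q = [1 0; 0 9]
y = z − H·x̄ = [2]
S = H·P̄·Hᵀ + R = [14]
K = P̄·Hᵀ·S⁻¹ = [-1/7; 9/14]
x' = x̄ + K·y = [-2/7, 2/7]
P' = (I − K·H)·P̄ = [5/7 9/7; 9/7 45/14]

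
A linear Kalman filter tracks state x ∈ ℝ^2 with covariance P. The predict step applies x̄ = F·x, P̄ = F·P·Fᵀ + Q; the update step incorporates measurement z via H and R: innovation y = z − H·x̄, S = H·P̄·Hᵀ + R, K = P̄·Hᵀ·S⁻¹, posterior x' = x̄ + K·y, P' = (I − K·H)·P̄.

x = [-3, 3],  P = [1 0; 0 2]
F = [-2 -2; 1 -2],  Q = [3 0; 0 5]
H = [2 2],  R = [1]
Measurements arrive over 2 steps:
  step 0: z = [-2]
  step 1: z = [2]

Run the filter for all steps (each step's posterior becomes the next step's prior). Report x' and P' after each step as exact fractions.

step 0: x' = [224/55, -169/33], P' = [237/55 -46/11; -46/11 142/33]
step 1: x' = [23398/31649, 10794/31649], P' = [114627/31649 -113930/31649; -113930/31649 121104/31649]

step 0: x̄ = F·x = [0, -9]
step 0: P̄ = F·P·Fᵀ + Q = [15 6; 6 14]
step 0: y = z − H·x̄ = [16]
step 0: S = H·P̄·Hᵀ + R = [165]
step 0: K = P̄·Hᵀ·S⁻¹ = [14/55; 8/33]
step 0: x' = x̄ + K·y = [224/55, -169/33]
step 0: P' = (I − K·H)·P̄ = [237/55 -46/11; -46/11 142/33]
step 1: x̄ = F·x = [346/165, 2362/165]
step 1: P̄ = F·P·Fᵀ + Q = [659/165 38/165; 38/165 7136/165]
step 1: y = z − H·x̄ = [-5086/165]
step 1: S = H·P̄·Hᵀ + R = [31649/165]
step 1: K = P̄·Hᵀ·S⁻¹ = [1394/31649; 14348/31649]
step 1: x' = x̄ + K·y = [23398/31649, 10794/31649]
step 1: P' = (I − K·H)·P̄ = [114627/31649 -113930/31649; -113930/31649 121104/31649]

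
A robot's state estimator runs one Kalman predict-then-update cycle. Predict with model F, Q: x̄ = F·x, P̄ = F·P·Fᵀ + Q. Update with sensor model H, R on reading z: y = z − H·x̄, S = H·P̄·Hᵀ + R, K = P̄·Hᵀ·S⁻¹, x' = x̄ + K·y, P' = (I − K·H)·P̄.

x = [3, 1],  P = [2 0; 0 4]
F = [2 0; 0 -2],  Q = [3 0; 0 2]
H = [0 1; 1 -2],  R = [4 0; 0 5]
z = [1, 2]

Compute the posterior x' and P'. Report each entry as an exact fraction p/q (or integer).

x̄ = F·x = [6, -2]
P̄ = F·P·Fᵀ + Q = [11 0; 0 18]
y = z − H·x̄ = [3, -8]
S = H·P̄·Hᵀ + R = [22 -36; -36 88]
K = P̄·Hᵀ·S⁻¹ = [99/160 121/320; 9/20 -9/40]
x' = x̄ + K·y = [773/160, 23/20]
P' = (I − K·H)·P̄ = [2189/320 99/40; 99/40 9/5]

x' = [773/160, 23/20]
P' = [2189/320 99/40; 99/40 9/5]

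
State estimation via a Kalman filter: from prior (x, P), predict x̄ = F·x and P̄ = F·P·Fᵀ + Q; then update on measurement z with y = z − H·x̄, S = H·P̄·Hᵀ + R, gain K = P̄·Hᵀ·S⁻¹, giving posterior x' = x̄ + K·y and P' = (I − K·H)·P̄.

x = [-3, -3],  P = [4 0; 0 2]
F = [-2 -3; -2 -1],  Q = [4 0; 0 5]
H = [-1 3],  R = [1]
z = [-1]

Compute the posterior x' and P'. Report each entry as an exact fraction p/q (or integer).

x' = [673/57, 415/114]
P' = [1774/57 596/57; 596/57 413/114]

x̄ = F·x = [15, 9]
P̄ = F·P·Fᵀ + Q = [38 22; 22 23]
y = z − H·x̄ = [-13]
S = H·P̄·Hᵀ + R = [114]
K = P̄·Hᵀ·S⁻¹ = [14/57; 47/114]
x' = x̄ + K·y = [673/57, 415/114]
P' = (I − K·H)·P̄ = [1774/57 596/57; 596/57 413/114]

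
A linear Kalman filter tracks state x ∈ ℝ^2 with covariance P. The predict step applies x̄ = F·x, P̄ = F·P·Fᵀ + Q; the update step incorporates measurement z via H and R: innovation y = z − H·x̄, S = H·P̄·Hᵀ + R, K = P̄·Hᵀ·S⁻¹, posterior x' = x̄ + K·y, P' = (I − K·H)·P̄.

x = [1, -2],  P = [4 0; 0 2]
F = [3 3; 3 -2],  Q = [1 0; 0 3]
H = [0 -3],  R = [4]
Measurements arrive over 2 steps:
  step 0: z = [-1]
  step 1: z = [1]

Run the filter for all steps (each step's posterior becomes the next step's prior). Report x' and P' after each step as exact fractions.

step 0: x' = [-2721/427, 169/427], P' = [18301/427 96/427; 96/427 188/427]
step 1: x' = [1059306/746009, -265387/746009], P' = [22976917/1492018 327738/746009; 327738/746009 331180/746009]

step 0: x̄ = F·x = [-3, 7]
step 0: P̄ = F·P·Fᵀ + Q = [55 24; 24 47]
step 0: y = z − H·x̄ = [20]
step 0: S = H·P̄·Hᵀ + R = [427]
step 0: K = P̄·Hᵀ·S⁻¹ = [-72/427; -141/427]
step 0: x' = x̄ + K·y = [-2721/427, 169/427]
step 0: P' = (I − K·H)·P̄ = [18301/427 96/427; 96/427 188/427]
step 1: x̄ = F·x = [-7656/427, -8501/427]
step 1: P̄ = F·P·Fᵀ + Q = [168556/427 163869/427; 163869/427 165590/427]
step 1: y = z − H·x̄ = [-25076/427]
step 1: S = H·P̄·Hᵀ + R = [1492018/427]
step 1: K = P̄·Hᵀ·S⁻¹ = [-491607/1492018; -248385/746009]
step 1: x' = x̄ + K·y = [1059306/746009, -265387/746009]
step 1: P' = (I − K·H)·P̄ = [22976917/1492018 327738/746009; 327738/746009 331180/746009]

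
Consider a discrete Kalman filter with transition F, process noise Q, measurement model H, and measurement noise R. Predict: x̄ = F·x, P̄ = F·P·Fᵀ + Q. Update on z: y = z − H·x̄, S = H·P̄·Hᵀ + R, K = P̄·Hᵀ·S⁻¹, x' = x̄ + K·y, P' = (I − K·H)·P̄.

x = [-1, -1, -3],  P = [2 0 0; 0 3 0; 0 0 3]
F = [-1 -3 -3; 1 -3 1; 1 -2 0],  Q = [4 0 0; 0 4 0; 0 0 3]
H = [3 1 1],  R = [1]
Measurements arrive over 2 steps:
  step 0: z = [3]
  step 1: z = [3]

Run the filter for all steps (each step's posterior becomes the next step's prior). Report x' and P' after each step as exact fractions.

step 0: x̄ = F·x = [13, -1, 1]
step 0: P̄ = F·P·Fᵀ + Q = [60 16 16; 16 36 20; 16 20 17]
step 0: y = z − H·x̄ = [-36]
step 0: S = H·P̄·Hᵀ + R = [826]
step 0: K = P̄·Hᵀ·S⁻¹ = [106/413; 52/413; 85/826]
step 0: x' = x̄ + K·y = [1553/413, -2285/413, -1117/413]
step 0: P' = (I − K·H)·P̄ = [2308/413 -4416/413 -2402/413; -4416/413 9460/413 3840/413; -2402/413 3840/413 6817/826]
step 1: x̄ = F·x = [8653/413, 7291/413, 6123/413]
step 1: P̄ = F·P·Fᵀ + Q = [295977/826 210509/826 89114/413; 210509/826 182321/826 71066/413; 89114/413 71066/413 59051/413]
step 1: y = z − H·x̄ = [-38134/413]
step 1: S = H·P̄·Hᵀ + R = [2790864/413]
step 1: K = P̄·Hᵀ·S⁻¹ = [35463/155048; 26555/155048; 397459/2790864]
step 1: x' = x̄ + K·y = [-12973/77524, 142623/77524, 2338691/1395432]
step 1: P' = (I − K·H)·P̄ = [372981/77524 -764479/77524 -673465/155048; -764479/77524 1744829/77524 1123771/155048; -673465/155048 1123771/155048 16536691/2790864]

step 0: x' = [1553/413, -2285/413, -1117/413], P' = [2308/413 -4416/413 -2402/413; -4416/413 9460/413 3840/413; -2402/413 3840/413 6817/826]
step 1: x' = [-12973/77524, 142623/77524, 2338691/1395432], P' = [372981/77524 -764479/77524 -673465/155048; -764479/77524 1744829/77524 1123771/155048; -673465/155048 1123771/155048 16536691/2790864]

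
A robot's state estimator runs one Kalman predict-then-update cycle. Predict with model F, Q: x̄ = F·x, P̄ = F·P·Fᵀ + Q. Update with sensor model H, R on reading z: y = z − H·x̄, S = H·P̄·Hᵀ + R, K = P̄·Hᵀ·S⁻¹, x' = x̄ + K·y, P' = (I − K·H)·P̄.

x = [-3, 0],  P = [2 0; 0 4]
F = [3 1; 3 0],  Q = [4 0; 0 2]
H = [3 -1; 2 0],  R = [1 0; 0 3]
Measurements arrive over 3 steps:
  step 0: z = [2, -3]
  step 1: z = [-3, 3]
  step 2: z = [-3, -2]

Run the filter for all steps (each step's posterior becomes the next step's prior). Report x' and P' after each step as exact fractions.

step 0: x̄ = F·x = [-9, -9]
step 0: P̄ = F·P·Fᵀ + Q = [26 18; 18 20]
step 0: y = z − H·x̄ = [20, 15]
step 0: S = H·P̄·Hᵀ + R = [147 120; 120 107]
step 0: K = P̄·Hᵀ·S⁻¹ = [60/443 148/443; -682/1329 404/443]
step 0: x' = x̄ + K·y = [-567/443, -7421/1329]
step 0: P' = (I − K·H)·P̄ = [222/443 606/443; 606/443 6136/1329]
step 1: x̄ = F·x = [-12524/1329, -1701/443]
step 1: P̄ = F·P·Fᵀ + Q = [28354/1329 3816/443; 3816/443 2884/443]
step 1: y = z − H·x̄ = [9494/443, 29035/1329]
step 1: S = H·P̄·Hᵀ + R = [65493/443 49076/443; 49076/443 117403/1329]
step 1: K = P̄·Hᵀ·S⁻¹ = [73614/348919 76220/348919; -266828/1046757 179584/348919]
step 1: x' = x̄ + K·y = [-45252/348919, 677519/348919]
step 1: P' = (I − K·H)·P̄ = [114330/348919 269376/348919; 269376/348919 2691212/1046757]
step 2: x̄ = F·x = [541763/348919, -135756/348919]
step 2: P̄ = F·P·Fᵀ + Q = [14813918/1046757 1837098/348919; 1837098/348919 1726808/348919]
step 2: y = z − H·x̄ = [-2807802/348919, -1781364/348919]
step 2: S = H·P̄·Hᵀ + R = [35494893/348919 25953640/348919; 25953640/348919 62395943/1046757]
step 2: K = P̄·Hᵀ·S⁻¹ = [38930460/185299007 39407164/185299007; -143126938/555897021 92267852/185299007]
step 2: x' = x̄ + K·y = [-226755725/185299007, -159236712/185299007]
step 2: P' = (I − K·H)·P̄ = [59110746/185299007 138401778/185299007; 138401778/185299007 1388742940/555897021]

step 0: x' = [-567/443, -7421/1329], P' = [222/443 606/443; 606/443 6136/1329]
step 1: x' = [-45252/348919, 677519/348919], P' = [114330/348919 269376/348919; 269376/348919 2691212/1046757]
step 2: x' = [-226755725/185299007, -159236712/185299007], P' = [59110746/185299007 138401778/185299007; 138401778/185299007 1388742940/555897021]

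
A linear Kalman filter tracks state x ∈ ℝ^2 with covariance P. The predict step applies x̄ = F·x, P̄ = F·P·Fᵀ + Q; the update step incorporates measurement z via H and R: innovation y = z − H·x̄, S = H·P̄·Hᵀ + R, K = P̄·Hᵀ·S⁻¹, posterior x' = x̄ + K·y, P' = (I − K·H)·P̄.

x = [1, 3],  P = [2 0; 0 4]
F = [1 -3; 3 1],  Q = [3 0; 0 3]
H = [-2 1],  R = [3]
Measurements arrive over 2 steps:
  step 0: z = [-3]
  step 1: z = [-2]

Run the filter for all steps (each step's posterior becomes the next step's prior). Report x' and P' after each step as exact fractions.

step 0: x' = [59/27, 371/216], P' = [139/27 245/27; 245/27 4031/216]
step 1: x' = [188512/76653, 227219/76653], P' = [177257/76653 277519/76653; 277519/76653 630359/76653]

step 0: x̄ = F·x = [-8, 6]
step 0: P̄ = F·P·Fᵀ + Q = [41 -6; -6 25]
step 0: y = z − H·x̄ = [-25]
step 0: S = H·P̄·Hᵀ + R = [216]
step 0: K = P̄·Hᵀ·S⁻¹ = [-11/27; 37/216]
step 0: x' = x̄ + K·y = [59/27, 371/216]
step 0: P' = (I − K·H)·P̄ = [139/27 245/27; 245/27 4031/216]
step 1: x̄ = F·x = [-641/216, 1787/216]
step 1: P̄ = F·P·Fᵀ + Q = [26279/216 -24437/216; -24437/216 26447/216]
step 1: y = z − H·x̄ = [-389/24]
step 1: S = H·P̄·Hᵀ + R = [8517/8]
step 1: K = P̄·Hᵀ·S⁻¹ = [-8555/25551; 8369/25551]
step 1: x' = x̄ + K·y = [188512/76653, 227219/76653]
step 1: P' = (I − K·H)·P̄ = [177257/76653 277519/76653; 277519/76653 630359/76653]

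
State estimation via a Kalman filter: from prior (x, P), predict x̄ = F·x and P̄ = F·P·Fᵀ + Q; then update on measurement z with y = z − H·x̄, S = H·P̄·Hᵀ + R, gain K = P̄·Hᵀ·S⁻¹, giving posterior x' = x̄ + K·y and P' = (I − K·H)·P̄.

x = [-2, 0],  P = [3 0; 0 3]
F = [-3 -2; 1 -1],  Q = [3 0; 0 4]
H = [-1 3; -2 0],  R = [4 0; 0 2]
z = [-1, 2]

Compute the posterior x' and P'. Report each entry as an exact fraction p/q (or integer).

x' = [-7371/7888, -5381/7888]
P' = [3867/7888 1221/7888; 1221/7888 3739/7888]

x̄ = F·x = [6, -2]
P̄ = F·P·Fᵀ + Q = [42 -3; -3 10]
y = z − H·x̄ = [11, 14]
S = H·P̄·Hᵀ + R = [154 102; 102 170]
K = P̄·Hᵀ·S⁻¹ = [-3/464 -3867/7888; 147/464 -1221/7888]
x' = x̄ + K·y = [-7371/7888, -5381/7888]
P' = (I − K·H)·P̄ = [3867/7888 1221/7888; 1221/7888 3739/7888]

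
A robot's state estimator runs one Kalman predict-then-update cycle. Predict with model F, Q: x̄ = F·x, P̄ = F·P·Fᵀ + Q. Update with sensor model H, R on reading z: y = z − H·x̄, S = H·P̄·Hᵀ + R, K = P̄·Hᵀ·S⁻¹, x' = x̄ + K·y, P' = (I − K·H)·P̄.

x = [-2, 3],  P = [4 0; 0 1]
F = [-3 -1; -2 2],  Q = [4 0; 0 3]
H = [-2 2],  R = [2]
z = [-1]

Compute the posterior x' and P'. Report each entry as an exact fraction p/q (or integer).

x' = [408/41, 395/41]
P' = [959/41 940/41; 940/41 941/41]

x̄ = F·x = [3, 10]
P̄ = F·P·Fᵀ + Q = [41 22; 22 23]
y = z − H·x̄ = [-15]
S = H·P̄·Hᵀ + R = [82]
K = P̄·Hᵀ·S⁻¹ = [-19/41; 1/41]
x' = x̄ + K·y = [408/41, 395/41]
P' = (I − K·H)·P̄ = [959/41 940/41; 940/41 941/41]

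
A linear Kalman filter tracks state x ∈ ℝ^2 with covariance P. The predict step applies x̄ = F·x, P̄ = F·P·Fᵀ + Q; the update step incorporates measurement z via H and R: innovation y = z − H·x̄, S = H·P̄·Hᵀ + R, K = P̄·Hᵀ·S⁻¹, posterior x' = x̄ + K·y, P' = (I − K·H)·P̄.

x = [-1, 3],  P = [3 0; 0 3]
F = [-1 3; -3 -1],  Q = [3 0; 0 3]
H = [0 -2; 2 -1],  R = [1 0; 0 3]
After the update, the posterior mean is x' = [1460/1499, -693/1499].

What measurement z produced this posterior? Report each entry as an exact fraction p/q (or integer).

x̄ = F·x = [10, 0]
P̄ = F·P·Fᵀ + Q = [33 0; 0 33]
S = H·P̄·Hᵀ + R = [133 66; 66 168]
K = P̄·Hᵀ·S⁻¹ = [-363/1499 1463/2998; -1485/2998 -11/5996]
x' − x̄ = [-13530/1499, -693/1499] = K·y
y = (KᵀK)⁻¹·Kᵀ·(x' − x̄) = [1, -18]
z = y + H·x̄ = [1, -18] + [0, 20] = [1, 2]

z = [1, 2]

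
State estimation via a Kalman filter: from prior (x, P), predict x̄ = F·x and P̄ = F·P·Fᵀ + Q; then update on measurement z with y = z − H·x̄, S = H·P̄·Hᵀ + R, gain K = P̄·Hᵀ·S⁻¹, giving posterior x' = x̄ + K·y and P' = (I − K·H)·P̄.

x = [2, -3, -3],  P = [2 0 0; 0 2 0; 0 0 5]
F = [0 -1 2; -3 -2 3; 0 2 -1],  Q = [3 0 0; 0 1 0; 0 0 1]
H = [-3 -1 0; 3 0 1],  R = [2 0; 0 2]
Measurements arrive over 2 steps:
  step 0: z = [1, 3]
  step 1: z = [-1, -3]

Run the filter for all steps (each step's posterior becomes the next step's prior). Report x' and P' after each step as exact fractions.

step 0: x̄ = F·x = [-3, -9, -3]
step 0: P̄ = F·P·Fᵀ + Q = [25 34 -14; 34 72 -23; -14 -23 14]
step 0: y = z − H·x̄ = [-17, 15]
step 0: S = H·P̄·Hᵀ + R = [503 -262; -262 157]
step 0: K = P̄·Hᵀ·S⁻¹ = [-1131/10327 2125/10327; -6620/10327 -5851/10327; 2869/10327 2946/10327]
step 0: x' = x̄ + K·y = [20121/10327, -68168/10327, -35564/10327]
step 0: P' = (I − K·H)·P̄ = [5271/10327 -13551/10327 -11563/10327; -13551/10327 53893/10327 28951/10327; -11563/10327 28951/10327 40581/10327]
step 1: x̄ = F·x = [-2960/10327, -30719/10327, -100772/10327]
step 1: P̄ = F·P·Fᵀ + Q = [131394/10327 177340/10327 -44193/10327; 177340/10327 336677/10327 -59090/10327; -44193/10327 -59090/10327 150676/10327]
step 1: y = z − H·x̄ = [-49926/10327, 78671/10327]
step 1: S = H·P̄·Hᵀ + R = [2603917/10327 -1522897/10327; -1522897/10327 1088718/10327]
step 1: K = P̄·Hᵀ·S⁻¹ = [-8640369/49938611 3967577/49938611; -21840068/49938611 -8856937/49938611; 22875313/49938611 32828046/49938611]
step 1: x' = x̄ + K·y = [57683163/49938611, -110434884/49938611, -347813632/49938611]
step 1: P' = (I − K·H)·P̄ = [22742769/49938611 -50947569/49938611 -60293153/49938611; -50947569/49938611 196522843/49938611 135128833/49938611; -60293153/49938611 135128833/49938611 246535551/49938611]

step 0: x' = [20121/10327, -68168/10327, -35564/10327], P' = [5271/10327 -13551/10327 -11563/10327; -13551/10327 53893/10327 28951/10327; -11563/10327 28951/10327 40581/10327]
step 1: x' = [57683163/49938611, -110434884/49938611, -347813632/49938611], P' = [22742769/49938611 -50947569/49938611 -60293153/49938611; -50947569/49938611 196522843/49938611 135128833/49938611; -60293153/49938611 135128833/49938611 246535551/49938611]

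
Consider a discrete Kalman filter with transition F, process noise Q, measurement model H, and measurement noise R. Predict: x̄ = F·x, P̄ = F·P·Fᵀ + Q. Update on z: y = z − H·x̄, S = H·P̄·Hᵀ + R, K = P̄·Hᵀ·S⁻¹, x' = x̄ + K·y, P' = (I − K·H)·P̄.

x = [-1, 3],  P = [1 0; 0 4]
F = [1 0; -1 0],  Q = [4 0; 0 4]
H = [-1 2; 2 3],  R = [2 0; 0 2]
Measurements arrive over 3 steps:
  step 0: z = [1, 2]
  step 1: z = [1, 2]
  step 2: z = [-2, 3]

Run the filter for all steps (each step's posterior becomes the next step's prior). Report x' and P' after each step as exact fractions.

step 0: x' = [1/32, 137/224], P' = [23/48 -7/48; -7/48 65/336]
step 1: x' = [1949/13553, 7461/13553], P' = [6403/13553 -1927/13553; -1927/13553 2595/13553]
step 2: x' = [11848359/7634716, -760463/7634716], P' = [1803083/3817358 -542547/3817358; -542547/3817358 730795/3817358]

step 0: x̄ = F·x = [-1, 1]
step 0: P̄ = F·P·Fᵀ + Q = [5 -1; -1 5]
step 0: y = z − H·x̄ = [-2, 1]
step 0: S = H·P̄·Hᵀ + R = [31 19; 19 55]
step 0: K = P̄·Hᵀ·S⁻¹ = [-37/96 25/96; 179/672 97/672]
step 0: x' = x̄ + K·y = [1/32, 137/224]
step 0: P' = (I − K·H)·P̄ = [23/48 -7/48; -7/48 65/336]
step 1: x̄ = F·x = [1/32, -1/32]
step 1: P̄ = F·P·Fᵀ + Q = [215/48 -23/48; -23/48 215/48]
step 1: y = z − H·x̄ = [35/32, 65/32]
step 1: S = H·P̄·Hᵀ + R = [421/16 279/16; 279/16 2615/48]
step 1: K = P̄·Hᵀ·S⁻¹ = [-10257/27106 7025/27106; 7117/27106 3931/27106]
step 1: x' = x̄ + K·y = [1949/13553, 7461/13553]
step 1: P' = (I − K·H)·P̄ = [6403/13553 -1927/13553; -1927/13553 2595/13553]
step 2: x̄ = F·x = [1949/13553, -1949/13553]
step 2: P̄ = F·P·Fᵀ + Q = [60615/13553 -6403/13553; -6403/13553 60615/13553]
step 2: y = z − H·x̄ = [-21259/13553, 42608/13553]
step 2: S = H·P̄·Hᵀ + R = [355793/13553 236057/13553; 236057/13553 738265/13553]
step 2: K = P̄·Hᵀ·S⁻¹ = [-2888177/7634716 1978525/7634716; 2004137/7634716 1107291/7634716]
step 2: x' = x̄ + K·y = [11848359/7634716, -760463/7634716]
step 2: P' = (I − K·H)·P̄ = [1803083/3817358 -542547/3817358; -542547/3817358 730795/3817358]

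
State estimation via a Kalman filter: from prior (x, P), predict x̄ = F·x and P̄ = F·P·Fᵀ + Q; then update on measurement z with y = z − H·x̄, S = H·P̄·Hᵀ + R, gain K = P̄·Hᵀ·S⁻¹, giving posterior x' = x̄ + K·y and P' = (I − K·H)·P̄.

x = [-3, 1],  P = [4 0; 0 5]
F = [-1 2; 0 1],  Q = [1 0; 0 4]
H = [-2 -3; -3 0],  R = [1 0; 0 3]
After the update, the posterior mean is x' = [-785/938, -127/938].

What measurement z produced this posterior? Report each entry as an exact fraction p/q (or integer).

z = [2, 3]

x̄ = F·x = [5, 1]
P̄ = F·P·Fᵀ + Q = [25 10; 10 9]
S = H·P̄·Hᵀ + R = [302 240; 240 228]
K = P̄·Hᵀ·S⁻¹ = [-10/469 -575/1876; -293/938 185/938]
x' − x̄ = [-5475/938, -1065/938] = K·y
y = (KᵀK)⁻¹·Kᵀ·(x' − x̄) = [15, 18]
z = y + H·x̄ = [15, 18] + [-13, -15] = [2, 3]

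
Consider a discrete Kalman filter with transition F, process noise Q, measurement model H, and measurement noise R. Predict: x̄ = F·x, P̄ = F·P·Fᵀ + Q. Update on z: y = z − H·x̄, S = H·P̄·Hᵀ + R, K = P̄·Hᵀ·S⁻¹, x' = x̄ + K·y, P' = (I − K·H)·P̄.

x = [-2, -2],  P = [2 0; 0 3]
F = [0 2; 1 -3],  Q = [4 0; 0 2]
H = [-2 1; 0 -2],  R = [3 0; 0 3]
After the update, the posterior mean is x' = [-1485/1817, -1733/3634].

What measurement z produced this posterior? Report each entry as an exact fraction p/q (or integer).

z = [1, 1]

x̄ = F·x = [-4, 4]
P̄ = F·P·Fᵀ + Q = [16 -18; -18 31]
S = H·P̄·Hᵀ + R = [170 -134; -134 127]
K = P̄·Hᵀ·S⁻¹ = [-763/1817 -290/1817; 201/3634 -781/1817]
x' − x̄ = [5783/1817, -16269/3634] = K·y
y = (KᵀK)⁻¹·Kᵀ·(x' − x̄) = [-11, 9]
z = y + H·x̄ = [-11, 9] + [12, -8] = [1, 1]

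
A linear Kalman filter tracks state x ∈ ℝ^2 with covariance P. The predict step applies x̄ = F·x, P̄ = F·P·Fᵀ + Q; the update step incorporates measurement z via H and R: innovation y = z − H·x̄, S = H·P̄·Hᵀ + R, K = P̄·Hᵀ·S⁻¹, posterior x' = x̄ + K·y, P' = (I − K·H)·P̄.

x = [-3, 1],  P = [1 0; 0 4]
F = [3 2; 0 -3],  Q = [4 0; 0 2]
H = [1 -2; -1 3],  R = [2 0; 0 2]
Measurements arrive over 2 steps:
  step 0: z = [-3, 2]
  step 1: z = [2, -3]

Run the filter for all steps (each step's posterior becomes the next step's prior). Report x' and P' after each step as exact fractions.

step 0: x̄ = F·x = [-7, -3]
step 0: P̄ = F·P·Fᵀ + Q = [29 -24; -24 38]
step 0: y = z − H·x̄ = [-2, 4]
step 0: S = H·P̄·Hᵀ + R = [279 -377; -377 517]
step 0: K = P̄·Hᵀ·S⁻¹ = [866/1057 425/1057; 163/1057 401/1057]
step 0: x' = x̄ + K·y = [-7431/1057, -1893/1057]
step 0: P' = (I − K·H)·P̄ = [6896/1057 2582/1057; 2582/1057 1128/1057]
step 1: x̄ = F·x = [-26079/1057, 5679/1057]
step 1: P̄ = F·P·Fᵀ + Q = [101788/1057 -30006/1057; -30006/1057 12266/1057]
step 1: y = z − H·x̄ = [39551/1057, -46287/1057]
step 1: S = H·P̄·Hᵀ + R = [272990/1057 -325414/1057; -325414/1057 394332/1057]
step 1: K = P̄·Hᵀ·S⁻¹ = [19291/24409 68795/414953; 3240/24409 115751/414953]
step 1: x' = x̄ + K·y = [-979415/414953, -778410/414953]
step 1: P' = (I − K·H)·P̄ = [2242862/414953 793484/414953; 793484/414953 341662/414953]

step 0: x' = [-7431/1057, -1893/1057], P' = [6896/1057 2582/1057; 2582/1057 1128/1057]
step 1: x' = [-979415/414953, -778410/414953], P' = [2242862/414953 793484/414953; 793484/414953 341662/414953]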